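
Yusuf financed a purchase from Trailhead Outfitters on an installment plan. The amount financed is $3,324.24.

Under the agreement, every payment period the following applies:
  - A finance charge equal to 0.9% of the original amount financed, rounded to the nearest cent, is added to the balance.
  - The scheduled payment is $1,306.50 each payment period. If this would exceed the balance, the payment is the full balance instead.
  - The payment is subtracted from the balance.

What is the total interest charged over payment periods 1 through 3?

Payment period 1: $3,324.24 +$29.92 interest = $3,354.16; pay $1,306.50 → $2,047.66
Payment period 2: $2,047.66 +$29.92 interest = $2,077.58; pay $1,306.50 → $771.08
Payment period 3: $771.08 +$29.92 interest = $801.00; pay $801.00 → $0.00
Total interest: $29.92 + $29.92 + $29.92 = $89.76

$89.76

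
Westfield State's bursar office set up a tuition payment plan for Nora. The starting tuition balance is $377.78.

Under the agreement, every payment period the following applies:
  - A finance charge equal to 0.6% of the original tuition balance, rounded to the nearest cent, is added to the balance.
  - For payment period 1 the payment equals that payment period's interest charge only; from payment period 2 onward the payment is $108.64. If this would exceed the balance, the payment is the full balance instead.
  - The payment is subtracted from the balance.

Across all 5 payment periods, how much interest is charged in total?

Payment period 1: opening $377.78; interest $2.27 → $380.05; payment $2.27; balance $377.78
Payment period 2: opening $377.78; interest $2.27 → $380.05; payment $108.64; balance $271.41
Payment period 3: opening $271.41; interest $2.27 → $273.68; payment $108.64; balance $165.04
Payment period 4: opening $165.04; interest $2.27 → $167.31; payment $108.64; balance $58.67
Payment period 5: opening $58.67; interest $2.27 → $60.94; payment $60.94; balance $0.00
Total interest: $2.27 + $2.27 + $2.27 + $2.27 + $2.27 = $11.35

$11.35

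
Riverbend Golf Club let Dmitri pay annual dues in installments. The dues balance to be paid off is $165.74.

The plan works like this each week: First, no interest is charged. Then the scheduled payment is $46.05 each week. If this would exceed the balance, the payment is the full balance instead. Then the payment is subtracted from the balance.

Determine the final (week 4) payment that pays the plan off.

$27.59

Week 1: opening $165.74; payment $46.05; balance $119.69
Week 2: opening $119.69; payment $46.05; balance $73.64
Week 3: opening $73.64; payment $46.05; balance $27.59
Week 4: opening $27.59; payment $27.59; balance $0.00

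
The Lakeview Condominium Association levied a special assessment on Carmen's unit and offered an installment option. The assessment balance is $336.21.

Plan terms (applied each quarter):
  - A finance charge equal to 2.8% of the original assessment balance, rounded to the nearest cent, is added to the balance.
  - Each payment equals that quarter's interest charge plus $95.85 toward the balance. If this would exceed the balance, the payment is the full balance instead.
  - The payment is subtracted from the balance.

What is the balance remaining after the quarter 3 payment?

Quarter 1: opening $336.21; interest $9.41 → $345.62; payment $105.26; balance $240.36
Quarter 2: opening $240.36; interest $9.41 → $249.77; payment $105.26; balance $144.51
Quarter 3: opening $144.51; interest $9.41 → $153.92; payment $105.26; balance $48.66

$48.66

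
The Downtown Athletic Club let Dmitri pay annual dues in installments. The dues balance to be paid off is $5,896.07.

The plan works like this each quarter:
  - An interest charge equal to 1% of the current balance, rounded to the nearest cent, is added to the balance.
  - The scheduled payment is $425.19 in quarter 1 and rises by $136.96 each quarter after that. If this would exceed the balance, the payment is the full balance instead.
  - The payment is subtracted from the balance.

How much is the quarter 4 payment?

$836.07

# | Opening | Interest | Payment | End bal
1 | $5,896.07 | $58.96 | $425.19 | $5,529.84
2 | $5,529.84 | $55.30 | $562.15 | $5,022.99
3 | $5,022.99 | $50.23 | $699.11 | $4,374.11
4 | $4,374.11 | $43.74 | $836.07 | $3,581.78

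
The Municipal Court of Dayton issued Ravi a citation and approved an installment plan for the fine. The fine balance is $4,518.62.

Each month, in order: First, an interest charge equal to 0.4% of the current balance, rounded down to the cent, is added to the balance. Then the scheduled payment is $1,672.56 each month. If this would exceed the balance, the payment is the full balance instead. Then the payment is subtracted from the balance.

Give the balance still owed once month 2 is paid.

# | Opening | Interest | Payment | End bal
1 | $4,518.62 | $18.07 | $1,672.56 | $2,864.13
2 | $2,864.13 | $11.45 | $1,672.56 | $1,203.02

$1,203.02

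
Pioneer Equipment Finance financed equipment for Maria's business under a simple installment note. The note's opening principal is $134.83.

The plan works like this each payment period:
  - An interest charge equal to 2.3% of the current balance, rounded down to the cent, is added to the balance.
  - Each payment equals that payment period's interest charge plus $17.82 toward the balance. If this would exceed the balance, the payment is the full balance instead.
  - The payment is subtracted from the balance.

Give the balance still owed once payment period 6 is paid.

$27.91

Payment period 1: $134.83 +$3.10 interest = $137.93; pay $20.92 → $117.01
Payment period 2: $117.01 +$2.69 interest = $119.70; pay $20.51 → $99.19
Payment period 3: $99.19 +$2.28 interest = $101.47; pay $20.10 → $81.37
Payment period 4: $81.37 +$1.87 interest = $83.24; pay $19.69 → $63.55
Payment period 5: $63.55 +$1.46 interest = $65.01; pay $19.28 → $45.73
Payment period 6: $45.73 +$1.05 interest = $46.78; pay $18.87 → $27.91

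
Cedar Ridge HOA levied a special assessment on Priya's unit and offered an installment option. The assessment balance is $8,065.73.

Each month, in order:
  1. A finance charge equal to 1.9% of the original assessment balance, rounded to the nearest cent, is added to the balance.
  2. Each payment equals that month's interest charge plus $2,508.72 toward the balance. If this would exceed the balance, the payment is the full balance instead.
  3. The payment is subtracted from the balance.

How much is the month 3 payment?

Month 1: opening $8,065.73; interest $153.25 → $8,218.98; payment $2,661.97; balance $5,557.01
Month 2: opening $5,557.01; interest $153.25 → $5,710.26; payment $2,661.97; balance $3,048.29
Month 3: opening $3,048.29; interest $153.25 → $3,201.54; payment $2,661.97; balance $539.57

$2,661.97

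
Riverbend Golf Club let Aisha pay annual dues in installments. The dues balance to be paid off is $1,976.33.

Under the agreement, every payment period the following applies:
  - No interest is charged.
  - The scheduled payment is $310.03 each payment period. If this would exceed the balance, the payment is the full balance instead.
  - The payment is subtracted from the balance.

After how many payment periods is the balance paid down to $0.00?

Payment period 1: opening $1,976.33; payment $310.03; balance $1,666.30
Payment period 2: opening $1,666.30; payment $310.03; balance $1,356.27
Payment period 3: opening $1,356.27; payment $310.03; balance $1,046.24
Payment period 4: opening $1,046.24; payment $310.03; balance $736.21
Payment period 5: opening $736.21; payment $310.03; balance $426.18
Payment period 6: opening $426.18; payment $310.03; balance $116.15
Payment period 7: opening $116.15; payment $116.15; balance $0.00
Balance reaches $0.00 in payment period 7.

7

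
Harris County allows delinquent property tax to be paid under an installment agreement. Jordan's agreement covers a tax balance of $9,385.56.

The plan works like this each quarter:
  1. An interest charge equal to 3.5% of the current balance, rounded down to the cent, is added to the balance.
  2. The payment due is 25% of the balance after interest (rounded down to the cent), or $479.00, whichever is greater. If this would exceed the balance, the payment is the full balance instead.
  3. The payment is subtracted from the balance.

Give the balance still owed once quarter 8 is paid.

# | Opening | Interest | Payment | End bal
1 | $9,385.56 | $328.49 | $2,428.51 | $7,285.54
2 | $7,285.54 | $254.99 | $1,885.13 | $5,655.40
3 | $5,655.40 | $197.93 | $1,463.33 | $4,390.00
4 | $4,390.00 | $153.65 | $1,135.91 | $3,407.74
5 | $3,407.74 | $119.27 | $881.75 | $2,645.26
6 | $2,645.26 | $92.58 | $684.46 | $2,053.38
7 | $2,053.38 | $71.86 | $531.31 | $1,593.93
8 | $1,593.93 | $55.78 | $479.00 | $1,170.71

$1,170.71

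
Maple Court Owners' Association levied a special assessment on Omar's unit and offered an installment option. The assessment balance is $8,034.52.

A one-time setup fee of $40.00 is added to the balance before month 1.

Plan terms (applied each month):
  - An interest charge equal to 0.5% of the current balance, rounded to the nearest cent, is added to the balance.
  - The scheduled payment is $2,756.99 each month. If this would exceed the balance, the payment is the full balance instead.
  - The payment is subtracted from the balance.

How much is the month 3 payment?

$2,640.84

Month 1: $8,074.52 +$40.37 interest = $8,114.89; pay $2,756.99 → $5,357.90
Month 2: $5,357.90 +$26.79 interest = $5,384.69; pay $2,756.99 → $2,627.70
Month 3: $2,627.70 +$13.14 interest = $2,640.84; pay $2,640.84 → $0.00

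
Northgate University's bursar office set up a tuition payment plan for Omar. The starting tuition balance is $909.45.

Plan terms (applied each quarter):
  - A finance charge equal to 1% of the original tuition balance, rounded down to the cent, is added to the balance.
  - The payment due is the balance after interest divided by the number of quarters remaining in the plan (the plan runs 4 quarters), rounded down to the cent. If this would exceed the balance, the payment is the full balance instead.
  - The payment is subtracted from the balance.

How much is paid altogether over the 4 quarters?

Quarter 1: opening $909.45; interest $9.09 → $918.54; payment $229.63; balance $688.91
Quarter 2: opening $688.91; interest $9.09 → $698.00; payment $232.66; balance $465.34
Quarter 3: opening $465.34; interest $9.09 → $474.43; payment $237.21; balance $237.22
Quarter 4: opening $237.22; interest $9.09 → $246.31; payment $246.31; balance $0.00
Total paid: $945.81

$945.81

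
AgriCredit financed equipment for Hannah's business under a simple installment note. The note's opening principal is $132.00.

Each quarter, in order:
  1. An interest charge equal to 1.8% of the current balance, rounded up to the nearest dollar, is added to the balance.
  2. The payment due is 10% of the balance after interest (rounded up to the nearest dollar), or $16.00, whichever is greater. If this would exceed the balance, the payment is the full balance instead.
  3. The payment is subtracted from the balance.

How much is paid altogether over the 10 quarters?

$150.00

Quarter 1: opening $132.00; interest $3.00 → $135.00; payment $16.00; balance $119.00
Quarter 2: opening $119.00; interest $3.00 → $122.00; payment $16.00; balance $106.00
Quarter 3: opening $106.00; interest $2.00 → $108.00; payment $16.00; balance $92.00
Quarter 4: opening $92.00; interest $2.00 → $94.00; payment $16.00; balance $78.00
Quarter 5: opening $78.00; interest $2.00 → $80.00; payment $16.00; balance $64.00
Quarter 6: opening $64.00; interest $2.00 → $66.00; payment $16.00; balance $50.00
Quarter 7: opening $50.00; interest $1.00 → $51.00; payment $16.00; balance $35.00
Quarter 8: opening $35.00; interest $1.00 → $36.00; payment $16.00; balance $20.00
Quarter 9: opening $20.00; interest $1.00 → $21.00; payment $16.00; balance $5.00
Quarter 10: opening $5.00; interest $1.00 → $6.00; payment $6.00; balance $0.00
Total paid: $150.00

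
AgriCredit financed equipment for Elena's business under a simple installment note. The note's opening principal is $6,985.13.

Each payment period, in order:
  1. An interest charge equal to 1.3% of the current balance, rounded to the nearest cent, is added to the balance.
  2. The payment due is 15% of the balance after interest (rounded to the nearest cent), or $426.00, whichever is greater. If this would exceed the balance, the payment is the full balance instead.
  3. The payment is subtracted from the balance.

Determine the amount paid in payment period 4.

Payment period 1: $6,985.13 +$90.81 interest = $7,075.94; pay $1,061.39 → $6,014.55
Payment period 2: $6,014.55 +$78.19 interest = $6,092.74; pay $913.91 → $5,178.83
Payment period 3: $5,178.83 +$67.32 interest = $5,246.15; pay $786.92 → $4,459.23
Payment period 4: $4,459.23 +$57.97 interest = $4,517.20; pay $677.58 → $3,839.62

$677.58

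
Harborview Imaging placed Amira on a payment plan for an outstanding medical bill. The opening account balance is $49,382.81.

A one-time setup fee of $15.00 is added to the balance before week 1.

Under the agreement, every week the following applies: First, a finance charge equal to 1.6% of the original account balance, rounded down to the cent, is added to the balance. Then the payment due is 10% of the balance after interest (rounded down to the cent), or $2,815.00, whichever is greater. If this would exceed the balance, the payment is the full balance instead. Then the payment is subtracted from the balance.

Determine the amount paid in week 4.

$3,872.82

Week 1: $49,397.81 +$790.12 interest = $50,187.93; pay $5,018.79 → $45,169.14
Week 2: $45,169.14 +$790.12 interest = $45,959.26; pay $4,595.92 → $41,363.34
Week 3: $41,363.34 +$790.12 interest = $42,153.46; pay $4,215.34 → $37,938.12
Week 4: $37,938.12 +$790.12 interest = $38,728.24; pay $3,872.82 → $34,855.42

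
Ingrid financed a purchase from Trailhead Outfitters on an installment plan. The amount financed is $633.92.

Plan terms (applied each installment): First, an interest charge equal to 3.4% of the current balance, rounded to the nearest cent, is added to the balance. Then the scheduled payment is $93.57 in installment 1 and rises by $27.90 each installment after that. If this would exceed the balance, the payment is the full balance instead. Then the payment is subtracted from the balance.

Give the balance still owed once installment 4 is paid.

$159.59

Installment 1: opening $633.92; interest $21.55 → $655.47; payment $93.57; balance $561.90
Installment 2: opening $561.90; interest $19.10 → $581.00; payment $121.47; balance $459.53
Installment 3: opening $459.53; interest $15.62 → $475.15; payment $149.37; balance $325.78
Installment 4: opening $325.78; interest $11.08 → $336.86; payment $177.27; balance $159.59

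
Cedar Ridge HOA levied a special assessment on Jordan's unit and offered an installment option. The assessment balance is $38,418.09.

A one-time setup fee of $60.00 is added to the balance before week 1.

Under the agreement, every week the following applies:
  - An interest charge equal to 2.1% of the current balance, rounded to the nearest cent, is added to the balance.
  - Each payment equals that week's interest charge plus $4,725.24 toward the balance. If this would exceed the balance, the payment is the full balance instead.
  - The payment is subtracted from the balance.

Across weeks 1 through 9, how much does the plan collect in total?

# | Opening | Interest | Payment | End bal
1 | $38,478.09 | $808.04 | $5,533.28 | $33,752.85
2 | $33,752.85 | $708.81 | $5,434.05 | $29,027.61
3 | $29,027.61 | $609.58 | $5,334.82 | $24,302.37
4 | $24,302.37 | $510.35 | $5,235.59 | $19,577.13
5 | $19,577.13 | $411.12 | $5,136.36 | $14,851.89
6 | $14,851.89 | $311.89 | $5,037.13 | $10,126.65
7 | $10,126.65 | $212.66 | $4,937.90 | $5,401.41
8 | $5,401.41 | $113.43 | $4,838.67 | $676.17
9 | $676.17 | $14.20 | $690.37 | $0.00
Total paid: $42,178.17

$42,178.17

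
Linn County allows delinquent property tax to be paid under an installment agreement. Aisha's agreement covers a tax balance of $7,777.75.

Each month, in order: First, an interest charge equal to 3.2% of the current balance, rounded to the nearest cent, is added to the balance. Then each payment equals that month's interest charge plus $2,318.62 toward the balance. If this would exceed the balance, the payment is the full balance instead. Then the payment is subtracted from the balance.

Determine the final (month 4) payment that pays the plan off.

$848.19

Month 1: $7,777.75 +$248.89 interest = $8,026.64; pay $2,567.51 → $5,459.13
Month 2: $5,459.13 +$174.69 interest = $5,633.82; pay $2,493.31 → $3,140.51
Month 3: $3,140.51 +$100.50 interest = $3,241.01; pay $2,419.12 → $821.89
Month 4: $821.89 +$26.30 interest = $848.19; pay $848.19 → $0.00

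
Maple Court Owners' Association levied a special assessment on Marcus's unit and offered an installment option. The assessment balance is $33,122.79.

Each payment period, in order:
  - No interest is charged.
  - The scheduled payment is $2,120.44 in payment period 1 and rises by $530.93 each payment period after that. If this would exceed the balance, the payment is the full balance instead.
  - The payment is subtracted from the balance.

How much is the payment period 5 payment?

Payment period 1: opening $33,122.79; payment $2,120.44; balance $31,002.35
Payment period 2: opening $31,002.35; payment $2,651.37; balance $28,350.98
Payment period 3: opening $28,350.98; payment $3,182.30; balance $25,168.68
Payment period 4: opening $25,168.68; payment $3,713.23; balance $21,455.45
Payment period 5: opening $21,455.45; payment $4,244.16; balance $17,211.29

$4,244.16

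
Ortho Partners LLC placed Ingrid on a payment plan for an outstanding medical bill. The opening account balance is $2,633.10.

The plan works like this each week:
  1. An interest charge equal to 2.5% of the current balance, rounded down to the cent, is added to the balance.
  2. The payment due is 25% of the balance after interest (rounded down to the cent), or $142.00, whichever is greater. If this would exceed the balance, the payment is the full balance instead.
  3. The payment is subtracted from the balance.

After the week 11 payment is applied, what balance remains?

# | Opening | Interest | Payment | End bal
1 | $2,633.10 | $65.82 | $674.73 | $2,024.19
2 | $2,024.19 | $50.60 | $518.69 | $1,556.10
3 | $1,556.10 | $38.90 | $398.75 | $1,196.25
4 | $1,196.25 | $29.90 | $306.53 | $919.62
5 | $919.62 | $22.99 | $235.65 | $706.96
6 | $706.96 | $17.67 | $181.15 | $543.48
7 | $543.48 | $13.58 | $142.00 | $415.06
8 | $415.06 | $10.37 | $142.00 | $283.43
9 | $283.43 | $7.08 | $142.00 | $148.51
10 | $148.51 | $3.71 | $142.00 | $10.22
11 | $10.22 | $0.25 | $10.47 | $0.00

$0.00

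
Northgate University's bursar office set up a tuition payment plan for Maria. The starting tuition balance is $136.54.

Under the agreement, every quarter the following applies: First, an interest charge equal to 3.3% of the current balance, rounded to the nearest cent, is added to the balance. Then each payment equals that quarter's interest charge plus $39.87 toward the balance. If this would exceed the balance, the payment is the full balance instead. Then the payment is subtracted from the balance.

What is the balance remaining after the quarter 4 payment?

# | Opening | Interest | Payment | End bal
1 | $136.54 | $4.51 | $44.38 | $96.67
2 | $96.67 | $3.19 | $43.06 | $56.80
3 | $56.80 | $1.87 | $41.74 | $16.93
4 | $16.93 | $0.56 | $17.49 | $0.00

$0.00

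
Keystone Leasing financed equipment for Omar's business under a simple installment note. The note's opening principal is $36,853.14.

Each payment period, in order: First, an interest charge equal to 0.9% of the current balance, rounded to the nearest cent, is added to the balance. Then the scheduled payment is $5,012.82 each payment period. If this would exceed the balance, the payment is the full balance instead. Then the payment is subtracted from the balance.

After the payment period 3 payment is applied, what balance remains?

Payment period 1: $36,853.14 +$331.68 interest = $37,184.82; pay $5,012.82 → $32,172.00
Payment period 2: $32,172.00 +$289.55 interest = $32,461.55; pay $5,012.82 → $27,448.73
Payment period 3: $27,448.73 +$247.04 interest = $27,695.77; pay $5,012.82 → $22,682.95

$22,682.95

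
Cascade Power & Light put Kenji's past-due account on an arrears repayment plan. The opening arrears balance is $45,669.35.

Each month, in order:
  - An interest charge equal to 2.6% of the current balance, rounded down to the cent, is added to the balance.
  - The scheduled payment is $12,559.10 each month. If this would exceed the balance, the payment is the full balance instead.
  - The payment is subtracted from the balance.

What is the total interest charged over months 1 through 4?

Month 1: opening $45,669.35; interest $1,187.40 → $46,856.75; payment $12,559.10; balance $34,297.65
Month 2: opening $34,297.65; interest $891.73 → $35,189.38; payment $12,559.10; balance $22,630.28
Month 3: opening $22,630.28; interest $588.38 → $23,218.66; payment $12,559.10; balance $10,659.56
Month 4: opening $10,659.56; interest $277.14 → $10,936.70; payment $10,936.70; balance $0.00
Total interest: $1,187.40 + $891.73 + $588.38 + $277.14 = $2,944.65

$2,944.65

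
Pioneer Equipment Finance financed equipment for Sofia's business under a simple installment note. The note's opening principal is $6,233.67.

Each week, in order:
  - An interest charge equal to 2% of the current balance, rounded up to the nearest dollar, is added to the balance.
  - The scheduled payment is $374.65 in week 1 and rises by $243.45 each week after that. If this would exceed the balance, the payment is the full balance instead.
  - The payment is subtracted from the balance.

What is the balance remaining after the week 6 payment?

Week 1: opening $6,233.67; interest $125.00 → $6,358.67; payment $374.65; balance $5,984.02
Week 2: opening $5,984.02; interest $120.00 → $6,104.02; payment $618.10; balance $5,485.92
Week 3: opening $5,485.92; interest $110.00 → $5,595.92; payment $861.55; balance $4,734.37
Week 4: opening $4,734.37; interest $95.00 → $4,829.37; payment $1,105.00; balance $3,724.37
Week 5: opening $3,724.37; interest $75.00 → $3,799.37; payment $1,348.45; balance $2,450.92
Week 6: opening $2,450.92; interest $50.00 → $2,500.92; payment $1,591.90; balance $909.02

$909.02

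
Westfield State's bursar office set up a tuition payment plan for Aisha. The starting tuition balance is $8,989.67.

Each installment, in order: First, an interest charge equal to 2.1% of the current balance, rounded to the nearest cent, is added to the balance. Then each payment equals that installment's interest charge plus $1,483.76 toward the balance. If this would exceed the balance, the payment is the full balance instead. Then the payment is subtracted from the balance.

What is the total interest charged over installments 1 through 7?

$667.15

# | Opening | Interest | Payment | End bal
1 | $8,989.67 | $188.78 | $1,672.54 | $7,505.91
2 | $7,505.91 | $157.62 | $1,641.38 | $6,022.15
3 | $6,022.15 | $126.47 | $1,610.23 | $4,538.39
4 | $4,538.39 | $95.31 | $1,579.07 | $3,054.63
5 | $3,054.63 | $64.15 | $1,547.91 | $1,570.87
6 | $1,570.87 | $32.99 | $1,516.75 | $87.11
7 | $87.11 | $1.83 | $88.94 | $0.00
Total interest: $188.78 + $157.62 + $126.47 + $95.31 + $64.15 + $32.99 + $1.83 = $667.15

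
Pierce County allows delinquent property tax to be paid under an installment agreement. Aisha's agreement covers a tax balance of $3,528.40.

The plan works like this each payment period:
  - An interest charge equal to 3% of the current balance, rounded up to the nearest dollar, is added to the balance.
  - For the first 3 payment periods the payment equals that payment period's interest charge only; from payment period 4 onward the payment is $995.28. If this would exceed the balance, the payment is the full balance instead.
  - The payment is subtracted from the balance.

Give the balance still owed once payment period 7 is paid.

$0.00

Payment period 1: $3,528.40 +$106.00 interest = $3,634.40; pay $106.00 → $3,528.40
Payment period 2: $3,528.40 +$106.00 interest = $3,634.40; pay $106.00 → $3,528.40
Payment period 3: $3,528.40 +$106.00 interest = $3,634.40; pay $106.00 → $3,528.40
Payment period 4: $3,528.40 +$106.00 interest = $3,634.40; pay $995.28 → $2,639.12
Payment period 5: $2,639.12 +$80.00 interest = $2,719.12; pay $995.28 → $1,723.84
Payment period 6: $1,723.84 +$52.00 interest = $1,775.84; pay $995.28 → $780.56
Payment period 7: $780.56 +$24.00 interest = $804.56; pay $804.56 → $0.00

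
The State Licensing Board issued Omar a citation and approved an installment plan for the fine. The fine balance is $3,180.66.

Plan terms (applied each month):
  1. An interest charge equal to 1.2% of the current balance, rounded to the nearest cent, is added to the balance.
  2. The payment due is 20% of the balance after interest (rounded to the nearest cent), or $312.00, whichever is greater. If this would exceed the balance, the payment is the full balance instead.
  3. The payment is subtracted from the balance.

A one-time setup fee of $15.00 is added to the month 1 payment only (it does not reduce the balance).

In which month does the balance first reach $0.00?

9

Month 1: opening $3,180.66; interest $38.17 → $3,218.83; payment $643.77 (+ $15.00 fee); balance $2,575.06
Month 2: opening $2,575.06; interest $30.90 → $2,605.96; payment $521.19; balance $2,084.77
Month 3: opening $2,084.77; interest $25.02 → $2,109.79; payment $421.96; balance $1,687.83
Month 4: opening $1,687.83; interest $20.25 → $1,708.08; payment $341.62; balance $1,366.46
Month 5: opening $1,366.46; interest $16.40 → $1,382.86; payment $312.00; balance $1,070.86
Month 6: opening $1,070.86; interest $12.85 → $1,083.71; payment $312.00; balance $771.71
Month 7: opening $771.71; interest $9.26 → $780.97; payment $312.00; balance $468.97
Month 8: opening $468.97; interest $5.63 → $474.60; payment $312.00; balance $162.60
Month 9: opening $162.60; interest $1.95 → $164.55; payment $164.55; balance $0.00
Balance reaches $0.00 in month 9.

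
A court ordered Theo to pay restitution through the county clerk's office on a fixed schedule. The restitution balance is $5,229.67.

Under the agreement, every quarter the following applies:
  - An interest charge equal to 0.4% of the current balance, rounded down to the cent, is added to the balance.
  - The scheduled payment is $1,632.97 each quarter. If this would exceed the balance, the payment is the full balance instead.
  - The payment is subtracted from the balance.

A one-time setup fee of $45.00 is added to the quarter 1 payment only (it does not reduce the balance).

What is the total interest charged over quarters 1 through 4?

Quarter 1: $5,229.67 +$20.91 interest = $5,250.58; pay $1,632.97 (+ $45.00 fee) → $3,617.61
Quarter 2: $3,617.61 +$14.47 interest = $3,632.08; pay $1,632.97 → $1,999.11
Quarter 3: $1,999.11 +$7.99 interest = $2,007.10; pay $1,632.97 → $374.13
Quarter 4: $374.13 +$1.49 interest = $375.62; pay $375.62 → $0.00
Total interest: $20.91 + $14.47 + $7.99 + $1.49 = $44.86

$44.86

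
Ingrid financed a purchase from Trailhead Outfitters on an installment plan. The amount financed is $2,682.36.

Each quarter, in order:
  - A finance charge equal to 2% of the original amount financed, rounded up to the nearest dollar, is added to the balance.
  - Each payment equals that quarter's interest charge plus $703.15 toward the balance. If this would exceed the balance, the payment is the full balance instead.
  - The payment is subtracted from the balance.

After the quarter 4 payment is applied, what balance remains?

$0.00

# | Opening | Interest | Payment | End bal
1 | $2,682.36 | $54.00 | $757.15 | $1,979.21
2 | $1,979.21 | $54.00 | $757.15 | $1,276.06
3 | $1,276.06 | $54.00 | $757.15 | $572.91
4 | $572.91 | $54.00 | $626.91 | $0.00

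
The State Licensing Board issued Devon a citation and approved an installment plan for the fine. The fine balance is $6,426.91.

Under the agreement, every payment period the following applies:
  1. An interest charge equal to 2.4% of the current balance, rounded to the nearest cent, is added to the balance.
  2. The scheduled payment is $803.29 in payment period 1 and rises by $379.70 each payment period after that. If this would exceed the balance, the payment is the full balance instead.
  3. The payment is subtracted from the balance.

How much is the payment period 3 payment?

$1,562.69

Payment period 1: $6,426.91 +$154.25 interest = $6,581.16; pay $803.29 → $5,777.87
Payment period 2: $5,777.87 +$138.67 interest = $5,916.54; pay $1,182.99 → $4,733.55
Payment period 3: $4,733.55 +$113.61 interest = $4,847.16; pay $1,562.69 → $3,284.47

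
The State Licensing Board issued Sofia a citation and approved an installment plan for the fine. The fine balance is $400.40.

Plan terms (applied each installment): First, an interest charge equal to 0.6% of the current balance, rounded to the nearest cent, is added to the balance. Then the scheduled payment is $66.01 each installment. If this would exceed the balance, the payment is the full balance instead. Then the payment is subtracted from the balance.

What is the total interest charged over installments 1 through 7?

Installment 1: $400.40 +$2.40 interest = $402.80; pay $66.01 → $336.79
Installment 2: $336.79 +$2.02 interest = $338.81; pay $66.01 → $272.80
Installment 3: $272.80 +$1.64 interest = $274.44; pay $66.01 → $208.43
Installment 4: $208.43 +$1.25 interest = $209.68; pay $66.01 → $143.67
Installment 5: $143.67 +$0.86 interest = $144.53; pay $66.01 → $78.52
Installment 6: $78.52 +$0.47 interest = $78.99; pay $66.01 → $12.98
Installment 7: $12.98 +$0.08 interest = $13.06; pay $13.06 → $0.00
Total interest: $2.40 + $2.02 + $1.64 + $1.25 + $0.86 + $0.47 + $0.08 = $8.72

$8.72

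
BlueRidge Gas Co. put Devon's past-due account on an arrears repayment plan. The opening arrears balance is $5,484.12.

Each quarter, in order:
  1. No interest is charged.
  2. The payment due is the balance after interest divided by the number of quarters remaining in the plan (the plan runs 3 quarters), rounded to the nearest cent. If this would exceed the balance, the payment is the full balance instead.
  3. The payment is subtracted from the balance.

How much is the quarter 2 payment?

$1,828.04

Quarter 1: $5,484.12 − $1,828.04 → $3,656.08
Quarter 2: $3,656.08 − $1,828.04 → $1,828.04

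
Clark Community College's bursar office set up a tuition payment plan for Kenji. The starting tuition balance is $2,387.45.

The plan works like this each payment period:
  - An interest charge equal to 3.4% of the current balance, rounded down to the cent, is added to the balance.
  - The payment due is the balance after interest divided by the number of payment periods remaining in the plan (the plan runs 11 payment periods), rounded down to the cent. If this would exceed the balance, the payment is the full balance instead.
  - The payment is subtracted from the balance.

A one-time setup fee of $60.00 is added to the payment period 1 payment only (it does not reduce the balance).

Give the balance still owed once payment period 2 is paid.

$2,088.45

# | Opening | Interest | Payment | Fee | End bal
1 | $2,387.45 | $81.17 | $224.42 | $60.00 | $2,244.20
2 | $2,244.20 | $76.30 | $232.05 | — | $2,088.45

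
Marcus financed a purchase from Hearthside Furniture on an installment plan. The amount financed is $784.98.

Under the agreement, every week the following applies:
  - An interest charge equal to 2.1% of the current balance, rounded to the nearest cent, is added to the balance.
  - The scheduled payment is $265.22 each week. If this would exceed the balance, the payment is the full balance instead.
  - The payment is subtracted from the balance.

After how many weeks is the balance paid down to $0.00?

4

Week 1: opening $784.98; interest $16.48 → $801.46; payment $265.22; balance $536.24
Week 2: opening $536.24; interest $11.26 → $547.50; payment $265.22; balance $282.28
Week 3: opening $282.28; interest $5.93 → $288.21; payment $265.22; balance $22.99
Week 4: opening $22.99; interest $0.48 → $23.47; payment $23.47; balance $0.00
Balance reaches $0.00 in week 4.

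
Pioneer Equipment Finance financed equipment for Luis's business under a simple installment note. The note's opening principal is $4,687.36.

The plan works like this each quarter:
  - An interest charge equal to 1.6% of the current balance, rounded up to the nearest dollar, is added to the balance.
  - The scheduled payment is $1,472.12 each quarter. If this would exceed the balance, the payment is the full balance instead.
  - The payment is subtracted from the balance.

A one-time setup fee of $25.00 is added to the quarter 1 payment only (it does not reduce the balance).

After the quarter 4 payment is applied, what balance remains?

$0.00

Quarter 1: $4,687.36 +$75.00 interest = $4,762.36; pay $1,472.12 (+ $25.00 fee) → $3,290.24
Quarter 2: $3,290.24 +$53.00 interest = $3,343.24; pay $1,472.12 → $1,871.12
Quarter 3: $1,871.12 +$30.00 interest = $1,901.12; pay $1,472.12 → $429.00
Quarter 4: $429.00 +$7.00 interest = $436.00; pay $436.00 → $0.00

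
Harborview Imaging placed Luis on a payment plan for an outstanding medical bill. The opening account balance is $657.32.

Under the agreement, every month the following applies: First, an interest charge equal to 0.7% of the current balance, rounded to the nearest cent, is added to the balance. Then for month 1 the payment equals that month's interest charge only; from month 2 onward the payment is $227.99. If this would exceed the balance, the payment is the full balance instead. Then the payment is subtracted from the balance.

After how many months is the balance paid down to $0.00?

# | Opening | Interest | Payment | End bal
1 | $657.32 | $4.60 | $4.60 | $657.32
2 | $657.32 | $4.60 | $227.99 | $433.93
3 | $433.93 | $3.04 | $227.99 | $208.98
4 | $208.98 | $1.46 | $210.44 | $0.00
Balance reaches $0.00 in month 4.

4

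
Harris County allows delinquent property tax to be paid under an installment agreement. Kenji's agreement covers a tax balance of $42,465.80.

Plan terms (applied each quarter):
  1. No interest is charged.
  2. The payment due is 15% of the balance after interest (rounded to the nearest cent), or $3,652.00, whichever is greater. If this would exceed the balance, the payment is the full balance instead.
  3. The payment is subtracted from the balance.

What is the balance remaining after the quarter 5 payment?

Quarter 1: opening $42,465.80; payment $6,369.87; balance $36,095.93
Quarter 2: opening $36,095.93; payment $5,414.39; balance $30,681.54
Quarter 3: opening $30,681.54; payment $4,602.23; balance $26,079.31
Quarter 4: opening $26,079.31; payment $3,911.90; balance $22,167.41
Quarter 5: opening $22,167.41; payment $3,652.00; balance $18,515.41

$18,515.41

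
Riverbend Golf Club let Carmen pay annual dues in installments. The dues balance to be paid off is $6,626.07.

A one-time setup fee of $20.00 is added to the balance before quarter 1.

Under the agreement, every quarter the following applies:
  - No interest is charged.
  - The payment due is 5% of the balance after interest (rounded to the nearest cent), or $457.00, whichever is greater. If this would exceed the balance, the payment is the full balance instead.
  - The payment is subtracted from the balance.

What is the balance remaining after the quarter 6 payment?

$3,904.07

Quarter 1: opening $6,646.07; payment $457.00; balance $6,189.07
Quarter 2: opening $6,189.07; payment $457.00; balance $5,732.07
Quarter 3: opening $5,732.07; payment $457.00; balance $5,275.07
Quarter 4: opening $5,275.07; payment $457.00; balance $4,818.07
Quarter 5: opening $4,818.07; payment $457.00; balance $4,361.07
Quarter 6: opening $4,361.07; payment $457.00; balance $3,904.07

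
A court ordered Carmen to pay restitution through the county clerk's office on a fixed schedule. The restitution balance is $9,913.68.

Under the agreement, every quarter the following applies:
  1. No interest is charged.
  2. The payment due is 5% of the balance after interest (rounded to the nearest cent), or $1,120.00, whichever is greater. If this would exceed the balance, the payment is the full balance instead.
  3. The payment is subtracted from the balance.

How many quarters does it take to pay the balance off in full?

9

Quarter 1: opening $9,913.68; payment $1,120.00; balance $8,793.68
Quarter 2: opening $8,793.68; payment $1,120.00; balance $7,673.68
Quarter 3: opening $7,673.68; payment $1,120.00; balance $6,553.68
Quarter 4: opening $6,553.68; payment $1,120.00; balance $5,433.68
Quarter 5: opening $5,433.68; payment $1,120.00; balance $4,313.68
Quarter 6: opening $4,313.68; payment $1,120.00; balance $3,193.68
Quarter 7: opening $3,193.68; payment $1,120.00; balance $2,073.68
Quarter 8: opening $2,073.68; payment $1,120.00; balance $953.68
Quarter 9: opening $953.68; payment $953.68; balance $0.00
Balance reaches $0.00 in quarter 9.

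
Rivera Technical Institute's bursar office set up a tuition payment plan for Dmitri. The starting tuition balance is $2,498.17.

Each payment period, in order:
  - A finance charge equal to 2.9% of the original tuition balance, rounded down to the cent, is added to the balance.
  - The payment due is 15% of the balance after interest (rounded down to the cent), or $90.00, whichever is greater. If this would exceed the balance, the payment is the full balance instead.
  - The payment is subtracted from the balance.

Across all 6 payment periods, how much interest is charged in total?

Payment period 1: opening $2,498.17; interest $72.44 → $2,570.61; payment $385.59; balance $2,185.02
Payment period 2: opening $2,185.02; interest $72.44 → $2,257.46; payment $338.61; balance $1,918.85
Payment period 3: opening $1,918.85; interest $72.44 → $1,991.29; payment $298.69; balance $1,692.60
Payment period 4: opening $1,692.60; interest $72.44 → $1,765.04; payment $264.75; balance $1,500.29
Payment period 5: opening $1,500.29; interest $72.44 → $1,572.73; payment $235.90; balance $1,336.83
Payment period 6: opening $1,336.83; interest $72.44 → $1,409.27; payment $211.39; balance $1,197.88
Total interest: $72.44 + $72.44 + $72.44 + $72.44 + $72.44 + $72.44 = $434.64

$434.64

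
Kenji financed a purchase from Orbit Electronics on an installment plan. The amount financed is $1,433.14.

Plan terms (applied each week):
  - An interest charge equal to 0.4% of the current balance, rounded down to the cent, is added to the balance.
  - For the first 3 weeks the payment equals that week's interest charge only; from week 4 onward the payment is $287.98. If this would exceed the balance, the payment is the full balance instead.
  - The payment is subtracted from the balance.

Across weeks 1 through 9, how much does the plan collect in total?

$1,467.68

Week 1: opening $1,433.14; interest $5.73 → $1,438.87; payment $5.73; balance $1,433.14
Week 2: opening $1,433.14; interest $5.73 → $1,438.87; payment $5.73; balance $1,433.14
Week 3: opening $1,433.14; interest $5.73 → $1,438.87; payment $5.73; balance $1,433.14
Week 4: opening $1,433.14; interest $5.73 → $1,438.87; payment $287.98; balance $1,150.89
Week 5: opening $1,150.89; interest $4.60 → $1,155.49; payment $287.98; balance $867.51
Week 6: opening $867.51; interest $3.47 → $870.98; payment $287.98; balance $583.00
Week 7: opening $583.00; interest $2.33 → $585.33; payment $287.98; balance $297.35
Week 8: opening $297.35; interest $1.18 → $298.53; payment $287.98; balance $10.55
Week 9: opening $10.55; interest $0.04 → $10.59; payment $10.59; balance $0.00
Total paid: $1,467.68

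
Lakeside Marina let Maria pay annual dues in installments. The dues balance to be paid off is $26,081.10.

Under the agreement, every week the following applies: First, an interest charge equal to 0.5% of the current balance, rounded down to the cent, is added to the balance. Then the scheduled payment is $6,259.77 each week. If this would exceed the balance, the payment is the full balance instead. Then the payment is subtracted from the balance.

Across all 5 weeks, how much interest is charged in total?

$343.99

Week 1: $26,081.10 +$130.40 interest = $26,211.50; pay $6,259.77 → $19,951.73
Week 2: $19,951.73 +$99.75 interest = $20,051.48; pay $6,259.77 → $13,791.71
Week 3: $13,791.71 +$68.95 interest = $13,860.66; pay $6,259.77 → $7,600.89
Week 4: $7,600.89 +$38.00 interest = $7,638.89; pay $6,259.77 → $1,379.12
Week 5: $1,379.12 +$6.89 interest = $1,386.01; pay $1,386.01 → $0.00
Total interest: $130.40 + $99.75 + $68.95 + $38.00 + $6.89 = $343.99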